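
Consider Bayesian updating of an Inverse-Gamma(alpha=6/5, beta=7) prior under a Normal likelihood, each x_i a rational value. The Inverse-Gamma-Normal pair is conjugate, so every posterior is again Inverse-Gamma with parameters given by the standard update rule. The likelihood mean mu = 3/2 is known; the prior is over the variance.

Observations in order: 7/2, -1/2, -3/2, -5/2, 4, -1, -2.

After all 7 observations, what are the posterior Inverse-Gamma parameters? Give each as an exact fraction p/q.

obs 1: x=7/2 → posterior Inverse-Gamma(17/10, 9)
obs 2: x=-1/2 → posterior Inverse-Gamma(11/5, 11)
obs 3: x=-3/2 → posterior Inverse-Gamma(27/10, 31/2)
obs 4: x=-5/2 → posterior Inverse-Gamma(16/5, 47/2)
obs 5: x=4 → posterior Inverse-Gamma(37/10, 213/8)
obs 6: x=-1 → posterior Inverse-Gamma(21/5, 119/4)
obs 7: x=-2 → posterior Inverse-Gamma(47/10, 287/8)

alpha=47/10, beta=287/8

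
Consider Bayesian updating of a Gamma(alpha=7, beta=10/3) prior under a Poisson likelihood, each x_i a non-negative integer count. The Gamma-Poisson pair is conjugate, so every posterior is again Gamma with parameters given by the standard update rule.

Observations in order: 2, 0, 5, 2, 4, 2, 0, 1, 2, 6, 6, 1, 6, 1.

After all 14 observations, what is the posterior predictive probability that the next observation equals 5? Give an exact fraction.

76927392481843053547033256175806731759850177286175575039532901629735277181413395267584/1042640221979376815634545891867531252641240326781524405674872468807734549045562744140625

obs 1: x=2 → posterior Gamma(9, 13/3)
obs 2: x=0 → posterior Gamma(9, 16/3)
obs 3: x=5 → posterior Gamma(14, 19/3)
obs 4: x=2 → posterior Gamma(16, 22/3)
obs 5: x=4 → posterior Gamma(20, 25/3)
obs 6: x=2 → posterior Gamma(22, 28/3)
obs 7: x=0 → posterior Gamma(22, 31/3)
obs 8: x=1 → posterior Gamma(23, 34/3)
obs 9: x=2 → posterior Gamma(25, 37/3)
obs 10: x=6 → posterior Gamma(31, 40/3)
obs 11: x=6 → posterior Gamma(37, 43/3)
obs 12: x=1 → posterior Gamma(38, 46/3)
obs 13: x=6 → posterior Gamma(44, 49/3)
obs 14: x=1 → posterior Gamma(45, 52/3)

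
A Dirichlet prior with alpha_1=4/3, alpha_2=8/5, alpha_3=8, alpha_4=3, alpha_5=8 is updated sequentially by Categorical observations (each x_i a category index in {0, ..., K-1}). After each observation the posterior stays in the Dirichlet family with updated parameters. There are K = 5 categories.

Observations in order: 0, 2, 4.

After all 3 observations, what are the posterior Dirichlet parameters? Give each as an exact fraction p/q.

alpha_1=7/3, alpha_2=8/5, alpha_3=9, alpha_4=3, alpha_5=9

obs 1: x=0 → posterior Dirichlet(7/3, 8/5, 8, 3, 8)
obs 2: x=2 → posterior Dirichlet(7/3, 8/5, 9, 3, 8)
obs 3: x=4 → posterior Dirichlet(7/3, 8/5, 9, 3, 9)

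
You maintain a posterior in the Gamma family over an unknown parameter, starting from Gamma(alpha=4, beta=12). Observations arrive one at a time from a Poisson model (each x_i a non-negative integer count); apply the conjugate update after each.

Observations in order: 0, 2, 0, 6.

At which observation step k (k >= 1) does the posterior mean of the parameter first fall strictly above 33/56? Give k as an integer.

k = 4

obs 1: x=0 → posterior Gamma(4, 13)
obs 2: x=2 → posterior Gamma(6, 14)
obs 3: x=0 → posterior Gamma(6, 15)
obs 4: x=6 → posterior Gamma(12, 16)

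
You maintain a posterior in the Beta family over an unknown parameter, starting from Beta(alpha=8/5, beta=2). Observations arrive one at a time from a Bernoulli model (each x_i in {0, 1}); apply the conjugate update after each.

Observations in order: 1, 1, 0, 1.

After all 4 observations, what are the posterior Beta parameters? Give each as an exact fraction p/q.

alpha=23/5, beta=3

obs 1: x=1 → posterior Beta(13/5, 2)
obs 2: x=1 → posterior Beta(18/5, 2)
obs 3: x=0 → posterior Beta(18/5, 3)
obs 4: x=1 → posterior Beta(23/5, 3)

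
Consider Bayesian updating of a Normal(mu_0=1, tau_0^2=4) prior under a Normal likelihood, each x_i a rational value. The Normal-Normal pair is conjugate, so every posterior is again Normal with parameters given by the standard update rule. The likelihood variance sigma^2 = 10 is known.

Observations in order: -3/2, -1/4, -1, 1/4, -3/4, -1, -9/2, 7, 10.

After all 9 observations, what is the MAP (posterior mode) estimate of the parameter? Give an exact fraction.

obs 1: x=-3/2 → posterior Normal(2/7, 20/7)
obs 2: x=-1/4 → posterior Normal(1/6, 20/9)
obs 3: x=-1 → posterior Normal(-1/22, 20/11)
obs 4: x=1/4 → posterior Normal(0, 20/13)
obs 5: x=-3/4 → posterior Normal(-1/10, 4/3)
obs 6: x=-1 → posterior Normal(-7/34, 20/17)
obs 7: x=-9/2 → posterior Normal(-25/38, 20/19)
obs 8: x=7 → posterior Normal(1/14, 20/21)
obs 9: x=10 → posterior Normal(43/46, 20/23)

43/46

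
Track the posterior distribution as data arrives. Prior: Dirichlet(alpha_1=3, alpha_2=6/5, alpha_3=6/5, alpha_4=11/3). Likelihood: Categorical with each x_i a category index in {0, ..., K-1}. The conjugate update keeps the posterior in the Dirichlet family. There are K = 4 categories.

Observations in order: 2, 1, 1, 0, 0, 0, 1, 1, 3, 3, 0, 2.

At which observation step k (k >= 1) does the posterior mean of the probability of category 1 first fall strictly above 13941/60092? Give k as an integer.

obs 1: x=2 → posterior Dirichlet(3, 6/5, 11/5, 11/3)
obs 2: x=1 → posterior Dirichlet(3, 11/5, 11/5, 11/3)
obs 3: x=1 → posterior Dirichlet(3, 16/5, 11/5, 11/3)
obs 4: x=0 → posterior Dirichlet(4, 16/5, 11/5, 11/3)
obs 5: x=0 → posterior Dirichlet(5, 16/5, 11/5, 11/3)
obs 6: x=0 → posterior Dirichlet(6, 16/5, 11/5, 11/3)
obs 7: x=1 → posterior Dirichlet(6, 21/5, 11/5, 11/3)
obs 8: x=1 → posterior Dirichlet(6, 26/5, 11/5, 11/3)
obs 9: x=3 → posterior Dirichlet(6, 26/5, 11/5, 14/3)
obs 10: x=3 → posterior Dirichlet(6, 26/5, 11/5, 17/3)
obs 11: x=0 → posterior Dirichlet(7, 26/5, 11/5, 17/3)
obs 12: x=2 → posterior Dirichlet(7, 26/5, 16/5, 17/3)

k = 3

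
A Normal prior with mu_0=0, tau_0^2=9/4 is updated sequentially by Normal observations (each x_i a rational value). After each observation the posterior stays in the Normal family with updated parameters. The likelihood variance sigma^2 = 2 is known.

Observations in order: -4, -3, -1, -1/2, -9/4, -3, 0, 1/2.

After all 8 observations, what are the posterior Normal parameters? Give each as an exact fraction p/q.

mu_0=-477/320, tau_0^2=9/40

obs 1: x=-4 → posterior Normal(-36/17, 18/17)
obs 2: x=-3 → posterior Normal(-63/26, 9/13)
obs 3: x=-1 → posterior Normal(-72/35, 18/35)
obs 4: x=-1/2 → posterior Normal(-153/88, 9/22)
obs 5: x=-9/4 → posterior Normal(-387/212, 18/53)
obs 6: x=-3 → posterior Normal(-495/248, 9/31)
obs 7: x=0 → posterior Normal(-495/284, 18/71)
obs 8: x=1/2 → posterior Normal(-477/320, 9/40)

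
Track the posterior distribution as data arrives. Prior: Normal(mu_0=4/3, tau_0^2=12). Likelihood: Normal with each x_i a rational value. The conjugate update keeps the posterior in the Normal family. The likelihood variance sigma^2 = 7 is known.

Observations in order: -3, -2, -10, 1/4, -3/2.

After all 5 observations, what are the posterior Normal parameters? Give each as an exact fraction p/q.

mu_0=-557/201, tau_0^2=84/67

obs 1: x=-3 → posterior Normal(-80/57, 84/19)
obs 2: x=-2 → posterior Normal(-152/93, 84/31)
obs 3: x=-10 → posterior Normal(-512/129, 84/43)
obs 4: x=1/4 → posterior Normal(-503/165, 84/55)
obs 5: x=-3/2 → posterior Normal(-557/201, 84/67)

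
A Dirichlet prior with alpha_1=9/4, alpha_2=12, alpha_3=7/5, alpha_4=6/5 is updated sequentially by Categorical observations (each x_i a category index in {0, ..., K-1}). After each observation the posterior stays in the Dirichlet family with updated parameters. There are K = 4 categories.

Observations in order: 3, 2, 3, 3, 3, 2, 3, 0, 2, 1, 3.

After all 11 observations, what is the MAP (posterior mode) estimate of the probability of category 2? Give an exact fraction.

68/477

obs 1: x=3 → posterior Dirichlet(9/4, 12, 7/5, 11/5)
obs 2: x=2 → posterior Dirichlet(9/4, 12, 12/5, 11/5)
obs 3: x=3 → posterior Dirichlet(9/4, 12, 12/5, 16/5)
obs 4: x=3 → posterior Dirichlet(9/4, 12, 12/5, 21/5)
obs 5: x=3 → posterior Dirichlet(9/4, 12, 12/5, 26/5)
obs 6: x=2 → posterior Dirichlet(9/4, 12, 17/5, 26/5)
obs 7: x=3 → posterior Dirichlet(9/4, 12, 17/5, 31/5)
obs 8: x=0 → posterior Dirichlet(13/4, 12, 17/5, 31/5)
obs 9: x=2 → posterior Dirichlet(13/4, 12, 22/5, 31/5)
obs 10: x=1 → posterior Dirichlet(13/4, 13, 22/5, 31/5)
obs 11: x=3 → posterior Dirichlet(13/4, 13, 22/5, 36/5)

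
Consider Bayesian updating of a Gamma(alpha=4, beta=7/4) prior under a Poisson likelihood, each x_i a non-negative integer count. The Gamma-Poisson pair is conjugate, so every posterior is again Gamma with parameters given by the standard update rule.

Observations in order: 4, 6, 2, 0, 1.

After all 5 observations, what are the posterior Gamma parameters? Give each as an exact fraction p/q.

alpha=17, beta=27/4

obs 1: x=4 → posterior Gamma(8, 11/4)
obs 2: x=6 → posterior Gamma(14, 15/4)
obs 3: x=2 → posterior Gamma(16, 19/4)
obs 4: x=0 → posterior Gamma(16, 23/4)
obs 5: x=1 → posterior Gamma(17, 27/4)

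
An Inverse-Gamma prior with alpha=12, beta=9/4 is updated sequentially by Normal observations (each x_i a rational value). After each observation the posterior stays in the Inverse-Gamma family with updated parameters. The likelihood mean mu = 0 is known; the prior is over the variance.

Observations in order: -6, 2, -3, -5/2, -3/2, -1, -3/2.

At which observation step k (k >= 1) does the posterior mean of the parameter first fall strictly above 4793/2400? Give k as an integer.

k = 3

obs 1: x=-6 → posterior Inverse-Gamma(25/2, 81/4)
obs 2: x=2 → posterior Inverse-Gamma(13, 89/4)
obs 3: x=-3 → posterior Inverse-Gamma(27/2, 107/4)
obs 4: x=-5/2 → posterior Inverse-Gamma(14, 239/8)
obs 5: x=-3/2 → posterior Inverse-Gamma(29/2, 31)
obs 6: x=-1 → posterior Inverse-Gamma(15, 63/2)
obs 7: x=-3/2 → posterior Inverse-Gamma(31/2, 261/8)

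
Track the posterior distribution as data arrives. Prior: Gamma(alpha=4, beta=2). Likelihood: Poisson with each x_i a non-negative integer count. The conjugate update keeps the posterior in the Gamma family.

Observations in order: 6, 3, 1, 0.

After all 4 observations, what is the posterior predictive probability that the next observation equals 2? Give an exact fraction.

obs 1: x=6 → posterior Gamma(10, 3)
obs 2: x=3 → posterior Gamma(13, 4)
obs 3: x=1 → posterior Gamma(14, 5)
obs 4: x=0 → posterior Gamma(14, 6)

1175462461440/4747561509943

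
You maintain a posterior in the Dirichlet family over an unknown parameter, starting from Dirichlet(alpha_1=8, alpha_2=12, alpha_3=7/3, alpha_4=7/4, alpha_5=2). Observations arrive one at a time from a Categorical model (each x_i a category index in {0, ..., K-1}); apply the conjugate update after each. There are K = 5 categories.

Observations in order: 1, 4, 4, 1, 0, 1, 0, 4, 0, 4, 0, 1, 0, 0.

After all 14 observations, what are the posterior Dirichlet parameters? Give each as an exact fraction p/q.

alpha_1=14, alpha_2=16, alpha_3=7/3, alpha_4=7/4, alpha_5=6

obs 1: x=1 → posterior Dirichlet(8, 13, 7/3, 7/4, 2)
obs 2: x=4 → posterior Dirichlet(8, 13, 7/3, 7/4, 3)
obs 3: x=4 → posterior Dirichlet(8, 13, 7/3, 7/4, 4)
obs 4: x=1 → posterior Dirichlet(8, 14, 7/3, 7/4, 4)
obs 5: x=0 → posterior Dirichlet(9, 14, 7/3, 7/4, 4)
obs 6: x=1 → posterior Dirichlet(9, 15, 7/3, 7/4, 4)
obs 7: x=0 → posterior Dirichlet(10, 15, 7/3, 7/4, 4)
obs 8: x=4 → posterior Dirichlet(10, 15, 7/3, 7/4, 5)
obs 9: x=0 → posterior Dirichlet(11, 15, 7/3, 7/4, 5)
obs 10: x=4 → posterior Dirichlet(11, 15, 7/3, 7/4, 6)
obs 11: x=0 → posterior Dirichlet(12, 15, 7/3, 7/4, 6)
obs 12: x=1 → posterior Dirichlet(12, 16, 7/3, 7/4, 6)
obs 13: x=0 → posterior Dirichlet(13, 16, 7/3, 7/4, 6)
obs 14: x=0 → posterior Dirichlet(14, 16, 7/3, 7/4, 6)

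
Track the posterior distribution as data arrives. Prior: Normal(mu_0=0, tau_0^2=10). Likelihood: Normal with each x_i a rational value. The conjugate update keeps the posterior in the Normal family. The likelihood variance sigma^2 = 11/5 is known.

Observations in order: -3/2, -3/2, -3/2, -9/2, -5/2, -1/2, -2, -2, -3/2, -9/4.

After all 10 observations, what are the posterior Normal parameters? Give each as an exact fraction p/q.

mu_0=-1975/1022, tau_0^2=110/511

obs 1: x=-3/2 → posterior Normal(-75/61, 110/61)
obs 2: x=-3/2 → posterior Normal(-50/37, 110/111)
obs 3: x=-3/2 → posterior Normal(-225/161, 110/161)
obs 4: x=-9/2 → posterior Normal(-450/211, 110/211)
obs 5: x=-5/2 → posterior Normal(-575/261, 110/261)
obs 6: x=-1/2 → posterior Normal(-600/311, 110/311)
obs 7: x=-2 → posterior Normal(-700/361, 110/361)
obs 8: x=-2 → posterior Normal(-800/411, 110/411)
obs 9: x=-3/2 → posterior Normal(-875/461, 110/461)
obs 10: x=-9/4 → posterior Normal(-1975/1022, 110/511)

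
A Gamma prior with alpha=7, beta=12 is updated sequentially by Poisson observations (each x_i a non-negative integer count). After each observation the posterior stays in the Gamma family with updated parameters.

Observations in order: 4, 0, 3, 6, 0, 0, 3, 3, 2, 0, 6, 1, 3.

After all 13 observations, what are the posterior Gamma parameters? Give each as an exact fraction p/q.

obs 1: x=4 → posterior Gamma(11, 13)
obs 2: x=0 → posterior Gamma(11, 14)
obs 3: x=3 → posterior Gamma(14, 15)
obs 4: x=6 → posterior Gamma(20, 16)
obs 5: x=0 → posterior Gamma(20, 17)
obs 6: x=0 → posterior Gamma(20, 18)
obs 7: x=3 → posterior Gamma(23, 19)
obs 8: x=3 → posterior Gamma(26, 20)
obs 9: x=2 → posterior Gamma(28, 21)
obs 10: x=0 → posterior Gamma(28, 22)
obs 11: x=6 → posterior Gamma(34, 23)
obs 12: x=1 → posterior Gamma(35, 24)
obs 13: x=3 → posterior Gamma(38, 25)

alpha=38, beta=25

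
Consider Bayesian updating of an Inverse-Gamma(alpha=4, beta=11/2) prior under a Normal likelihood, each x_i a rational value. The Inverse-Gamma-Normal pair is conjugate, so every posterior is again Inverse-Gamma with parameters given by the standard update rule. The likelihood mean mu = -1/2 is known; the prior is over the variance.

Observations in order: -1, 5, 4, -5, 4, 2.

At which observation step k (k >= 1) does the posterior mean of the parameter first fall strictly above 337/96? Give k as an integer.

k = 2

obs 1: x=-1 → posterior Inverse-Gamma(9/2, 45/8)
obs 2: x=5 → posterior Inverse-Gamma(5, 83/4)
obs 3: x=4 → posterior Inverse-Gamma(11/2, 247/8)
obs 4: x=-5 → posterior Inverse-Gamma(6, 41)
obs 5: x=4 → posterior Inverse-Gamma(13/2, 409/8)
obs 6: x=2 → posterior Inverse-Gamma(7, 217/4)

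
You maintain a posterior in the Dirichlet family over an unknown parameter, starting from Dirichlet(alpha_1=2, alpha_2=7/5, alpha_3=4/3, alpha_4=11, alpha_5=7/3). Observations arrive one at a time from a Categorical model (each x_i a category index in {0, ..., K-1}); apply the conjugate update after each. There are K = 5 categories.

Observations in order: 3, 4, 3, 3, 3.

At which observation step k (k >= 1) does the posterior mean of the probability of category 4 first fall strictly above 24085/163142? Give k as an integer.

obs 1: x=3 → posterior Dirichlet(2, 7/5, 4/3, 12, 7/3)
obs 2: x=4 → posterior Dirichlet(2, 7/5, 4/3, 12, 10/3)
obs 3: x=3 → posterior Dirichlet(2, 7/5, 4/3, 13, 10/3)
obs 4: x=3 → posterior Dirichlet(2, 7/5, 4/3, 14, 10/3)
obs 5: x=3 → posterior Dirichlet(2, 7/5, 4/3, 15, 10/3)

k = 2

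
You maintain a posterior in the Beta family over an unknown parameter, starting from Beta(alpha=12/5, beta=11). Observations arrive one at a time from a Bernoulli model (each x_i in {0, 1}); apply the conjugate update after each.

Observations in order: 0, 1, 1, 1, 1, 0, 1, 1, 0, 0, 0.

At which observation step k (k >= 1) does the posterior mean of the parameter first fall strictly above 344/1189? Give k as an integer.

k = 4

obs 1: x=0 → posterior Beta(12/5, 12)
obs 2: x=1 → posterior Beta(17/5, 12)
obs 3: x=1 → posterior Beta(22/5, 12)
obs 4: x=1 → posterior Beta(27/5, 12)
obs 5: x=1 → posterior Beta(32/5, 12)
obs 6: x=0 → posterior Beta(32/5, 13)
obs 7: x=1 → posterior Beta(37/5, 13)
obs 8: x=1 → posterior Beta(42/5, 13)
obs 9: x=0 → posterior Beta(42/5, 14)
obs 10: x=0 → posterior Beta(42/5, 15)
obs 11: x=0 → posterior Beta(42/5, 16)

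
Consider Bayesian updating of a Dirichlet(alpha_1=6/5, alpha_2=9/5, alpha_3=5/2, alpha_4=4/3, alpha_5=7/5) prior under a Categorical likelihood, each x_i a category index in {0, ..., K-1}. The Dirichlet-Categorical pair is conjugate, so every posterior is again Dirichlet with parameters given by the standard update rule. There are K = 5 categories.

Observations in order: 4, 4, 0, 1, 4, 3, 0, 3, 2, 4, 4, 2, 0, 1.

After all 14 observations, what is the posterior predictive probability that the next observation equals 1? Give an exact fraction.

114/667

obs 1: x=4 → posterior Dirichlet(6/5, 9/5, 5/2, 4/3, 12/5)
obs 2: x=4 → posterior Dirichlet(6/5, 9/5, 5/2, 4/3, 17/5)
obs 3: x=0 → posterior Dirichlet(11/5, 9/5, 5/2, 4/3, 17/5)
obs 4: x=1 → posterior Dirichlet(11/5, 14/5, 5/2, 4/3, 17/5)
obs 5: x=4 → posterior Dirichlet(11/5, 14/5, 5/2, 4/3, 22/5)
obs 6: x=3 → posterior Dirichlet(11/5, 14/5, 5/2, 7/3, 22/5)
obs 7: x=0 → posterior Dirichlet(16/5, 14/5, 5/2, 7/3, 22/5)
obs 8: x=3 → posterior Dirichlet(16/5, 14/5, 5/2, 10/3, 22/5)
obs 9: x=2 → posterior Dirichlet(16/5, 14/5, 7/2, 10/3, 22/5)
obs 10: x=4 → posterior Dirichlet(16/5, 14/5, 7/2, 10/3, 27/5)
obs 11: x=4 → posterior Dirichlet(16/5, 14/5, 7/2, 10/3, 32/5)
obs 12: x=2 → posterior Dirichlet(16/5, 14/5, 9/2, 10/3, 32/5)
obs 13: x=0 → posterior Dirichlet(21/5, 14/5, 9/2, 10/3, 32/5)
obs 14: x=1 → posterior Dirichlet(21/5, 19/5, 9/2, 10/3, 32/5)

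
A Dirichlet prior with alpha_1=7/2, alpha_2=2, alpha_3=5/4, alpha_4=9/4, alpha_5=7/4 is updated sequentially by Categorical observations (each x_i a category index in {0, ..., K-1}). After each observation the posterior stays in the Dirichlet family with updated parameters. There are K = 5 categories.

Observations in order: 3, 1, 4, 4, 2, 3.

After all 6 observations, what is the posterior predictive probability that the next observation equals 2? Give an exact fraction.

9/67

obs 1: x=3 → posterior Dirichlet(7/2, 2, 5/4, 13/4, 7/4)
obs 2: x=1 → posterior Dirichlet(7/2, 3, 5/4, 13/4, 7/4)
obs 3: x=4 → posterior Dirichlet(7/2, 3, 5/4, 13/4, 11/4)
obs 4: x=4 → posterior Dirichlet(7/2, 3, 5/4, 13/4, 15/4)
obs 5: x=2 → posterior Dirichlet(7/2, 3, 9/4, 13/4, 15/4)
obs 6: x=3 → posterior Dirichlet(7/2, 3, 9/4, 17/4, 15/4)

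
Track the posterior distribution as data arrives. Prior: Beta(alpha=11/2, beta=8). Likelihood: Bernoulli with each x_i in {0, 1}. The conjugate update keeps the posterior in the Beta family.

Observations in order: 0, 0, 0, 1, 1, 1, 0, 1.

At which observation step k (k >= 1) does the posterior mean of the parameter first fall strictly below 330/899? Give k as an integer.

obs 1: x=0 → posterior Beta(11/2, 9)
obs 2: x=0 → posterior Beta(11/2, 10)
obs 3: x=0 → posterior Beta(11/2, 11)
obs 4: x=1 → posterior Beta(13/2, 11)
obs 5: x=1 → posterior Beta(15/2, 11)
obs 6: x=1 → posterior Beta(17/2, 11)
obs 7: x=0 → posterior Beta(17/2, 12)
obs 8: x=1 → posterior Beta(19/2, 12)

k = 2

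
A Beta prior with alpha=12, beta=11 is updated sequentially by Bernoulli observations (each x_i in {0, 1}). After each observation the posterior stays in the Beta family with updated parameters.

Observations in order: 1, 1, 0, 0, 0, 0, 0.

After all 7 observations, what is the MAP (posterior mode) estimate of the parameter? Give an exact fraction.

obs 1: x=1 → posterior Beta(13, 11)
obs 2: x=1 → posterior Beta(14, 11)
obs 3: x=0 → posterior Beta(14, 12)
obs 4: x=0 → posterior Beta(14, 13)
obs 5: x=0 → posterior Beta(14, 14)
obs 6: x=0 → posterior Beta(14, 15)
obs 7: x=0 → posterior Beta(14, 16)

13/28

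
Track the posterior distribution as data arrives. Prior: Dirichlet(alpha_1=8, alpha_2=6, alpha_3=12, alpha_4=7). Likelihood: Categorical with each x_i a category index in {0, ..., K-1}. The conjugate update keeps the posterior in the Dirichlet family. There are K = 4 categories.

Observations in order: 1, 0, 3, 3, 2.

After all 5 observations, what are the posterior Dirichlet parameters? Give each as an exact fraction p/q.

alpha_1=9, alpha_2=7, alpha_3=13, alpha_4=9

obs 1: x=1 → posterior Dirichlet(8, 7, 12, 7)
obs 2: x=0 → posterior Dirichlet(9, 7, 12, 7)
obs 3: x=3 → posterior Dirichlet(9, 7, 12, 8)
obs 4: x=3 → posterior Dirichlet(9, 7, 12, 9)
obs 5: x=2 → posterior Dirichlet(9, 7, 13, 9)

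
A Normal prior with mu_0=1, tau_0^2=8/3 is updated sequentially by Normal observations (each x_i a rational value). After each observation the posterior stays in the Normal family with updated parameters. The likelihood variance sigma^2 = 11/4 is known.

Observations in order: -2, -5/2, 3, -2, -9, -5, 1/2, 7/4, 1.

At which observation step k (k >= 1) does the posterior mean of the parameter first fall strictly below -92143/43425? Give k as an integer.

k = 6

obs 1: x=-2 → posterior Normal(-31/65, 88/65)
obs 2: x=-5/2 → posterior Normal(-111/97, 88/97)
obs 3: x=3 → posterior Normal(-5/43, 88/129)
obs 4: x=-2 → posterior Normal(-79/161, 88/161)
obs 5: x=-9 → posterior Normal(-367/193, 88/193)
obs 6: x=-5 → posterior Normal(-527/225, 88/225)
obs 7: x=1/2 → posterior Normal(-511/257, 88/257)
obs 8: x=7/4 → posterior Normal(-455/289, 88/289)
obs 9: x=1 → posterior Normal(-141/107, 88/321)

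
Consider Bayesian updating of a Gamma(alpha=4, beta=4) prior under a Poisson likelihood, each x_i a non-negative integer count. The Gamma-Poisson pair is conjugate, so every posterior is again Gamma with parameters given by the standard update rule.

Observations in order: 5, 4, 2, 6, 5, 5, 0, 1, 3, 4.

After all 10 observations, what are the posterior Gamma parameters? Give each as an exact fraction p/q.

alpha=39, beta=14

obs 1: x=5 → posterior Gamma(9, 5)
obs 2: x=4 → posterior Gamma(13, 6)
obs 3: x=2 → posterior Gamma(15, 7)
obs 4: x=6 → posterior Gamma(21, 8)
obs 5: x=5 → posterior Gamma(26, 9)
obs 6: x=5 → posterior Gamma(31, 10)
obs 7: x=0 → posterior Gamma(31, 11)
obs 8: x=1 → posterior Gamma(32, 12)
obs 9: x=3 → posterior Gamma(35, 13)
obs 10: x=4 → posterior Gamma(39, 14)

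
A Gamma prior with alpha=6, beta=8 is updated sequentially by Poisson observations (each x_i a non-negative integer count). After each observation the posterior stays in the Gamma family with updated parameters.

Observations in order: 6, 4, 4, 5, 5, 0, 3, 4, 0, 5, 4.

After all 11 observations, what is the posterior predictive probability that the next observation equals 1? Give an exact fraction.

obs 1: x=6 → posterior Gamma(12, 9)
obs 2: x=4 → posterior Gamma(16, 10)
obs 3: x=4 → posterior Gamma(20, 11)
obs 4: x=5 → posterior Gamma(25, 12)
obs 5: x=5 → posterior Gamma(30, 13)
obs 6: x=0 → posterior Gamma(30, 14)
obs 7: x=3 → posterior Gamma(33, 15)
obs 8: x=4 → posterior Gamma(37, 16)
obs 9: x=0 → posterior Gamma(37, 17)
obs 10: x=5 → posterior Gamma(42, 18)
obs 11: x=4 → posterior Gamma(46, 19)

1528950692067563568517835794810735651941875024216000610780863/7036874417766400000000000000000000000000000000000000000000000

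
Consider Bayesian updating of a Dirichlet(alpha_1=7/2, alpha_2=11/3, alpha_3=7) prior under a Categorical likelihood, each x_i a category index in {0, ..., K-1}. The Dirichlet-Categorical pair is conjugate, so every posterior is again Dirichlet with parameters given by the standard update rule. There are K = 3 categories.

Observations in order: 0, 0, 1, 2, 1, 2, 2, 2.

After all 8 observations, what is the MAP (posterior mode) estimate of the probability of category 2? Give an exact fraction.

12/23

obs 1: x=0 → posterior Dirichlet(9/2, 11/3, 7)
obs 2: x=0 → posterior Dirichlet(11/2, 11/3, 7)
obs 3: x=1 → posterior Dirichlet(11/2, 14/3, 7)
obs 4: x=2 → posterior Dirichlet(11/2, 14/3, 8)
obs 5: x=1 → posterior Dirichlet(11/2, 17/3, 8)
obs 6: x=2 → posterior Dirichlet(11/2, 17/3, 9)
obs 7: x=2 → posterior Dirichlet(11/2, 17/3, 10)
obs 8: x=2 → posterior Dirichlet(11/2, 17/3, 11)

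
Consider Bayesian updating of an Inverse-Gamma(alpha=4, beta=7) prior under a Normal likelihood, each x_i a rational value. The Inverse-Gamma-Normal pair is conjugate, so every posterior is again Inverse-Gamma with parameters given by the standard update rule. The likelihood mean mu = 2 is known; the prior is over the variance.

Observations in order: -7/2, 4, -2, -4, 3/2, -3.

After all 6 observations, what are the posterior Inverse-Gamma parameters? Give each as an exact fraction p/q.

alpha=7, beta=251/4

obs 1: x=-7/2 → posterior Inverse-Gamma(9/2, 177/8)
obs 2: x=4 → posterior Inverse-Gamma(5, 193/8)
obs 3: x=-2 → posterior Inverse-Gamma(11/2, 257/8)
obs 4: x=-4 → posterior Inverse-Gamma(6, 401/8)
obs 5: x=3/2 → posterior Inverse-Gamma(13/2, 201/4)
obs 6: x=-3 → posterior Inverse-Gamma(7, 251/4)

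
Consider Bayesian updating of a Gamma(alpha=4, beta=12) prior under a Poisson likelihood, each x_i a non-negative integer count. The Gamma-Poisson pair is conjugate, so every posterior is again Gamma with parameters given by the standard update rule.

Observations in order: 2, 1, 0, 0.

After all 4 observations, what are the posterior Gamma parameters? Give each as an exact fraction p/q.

alpha=7, beta=16

obs 1: x=2 → posterior Gamma(6, 13)
obs 2: x=1 → posterior Gamma(7, 14)
obs 3: x=0 → posterior Gamma(7, 15)
obs 4: x=0 → posterior Gamma(7, 16)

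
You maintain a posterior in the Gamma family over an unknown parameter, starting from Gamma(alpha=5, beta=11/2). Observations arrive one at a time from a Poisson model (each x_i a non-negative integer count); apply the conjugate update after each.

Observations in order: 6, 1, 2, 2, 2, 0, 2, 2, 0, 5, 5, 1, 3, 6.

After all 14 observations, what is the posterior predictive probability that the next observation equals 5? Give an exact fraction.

292969894926239988079162471791623811848601696511701793678733798693271501888/6321807477520476778420104278026171976110044543357507603705704726500175491481

obs 1: x=6 → posterior Gamma(11, 13/2)
obs 2: x=1 → posterior Gamma(12, 15/2)
obs 3: x=2 → posterior Gamma(14, 17/2)
obs 4: x=2 → posterior Gamma(16, 19/2)
obs 5: x=2 → posterior Gamma(18, 21/2)
obs 6: x=0 → posterior Gamma(18, 23/2)
obs 7: x=2 → posterior Gamma(20, 25/2)
obs 8: x=2 → posterior Gamma(22, 27/2)
obs 9: x=0 → posterior Gamma(22, 29/2)
obs 10: x=5 → posterior Gamma(27, 31/2)
obs 11: x=5 → posterior Gamma(32, 33/2)
obs 12: x=1 → posterior Gamma(33, 35/2)
obs 13: x=3 → posterior Gamma(36, 37/2)
obs 14: x=6 → posterior Gamma(42, 39/2)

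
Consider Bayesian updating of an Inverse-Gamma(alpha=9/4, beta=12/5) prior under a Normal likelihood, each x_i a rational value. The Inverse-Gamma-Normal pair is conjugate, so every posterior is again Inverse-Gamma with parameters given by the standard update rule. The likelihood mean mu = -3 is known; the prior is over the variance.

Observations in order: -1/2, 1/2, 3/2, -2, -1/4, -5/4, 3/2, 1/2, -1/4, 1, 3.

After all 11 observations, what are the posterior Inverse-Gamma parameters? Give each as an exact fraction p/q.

alpha=31/4, beta=11779/160

obs 1: x=-1/2 → posterior Inverse-Gamma(11/4, 221/40)
obs 2: x=1/2 → posterior Inverse-Gamma(13/4, 233/20)
obs 3: x=3/2 → posterior Inverse-Gamma(15/4, 871/40)
obs 4: x=-2 → posterior Inverse-Gamma(17/4, 891/40)
obs 5: x=-1/4 → posterior Inverse-Gamma(19/4, 4169/160)
obs 6: x=-5/4 → posterior Inverse-Gamma(21/4, 2207/80)
obs 7: x=3/2 → posterior Inverse-Gamma(23/4, 3017/80)
obs 8: x=1/2 → posterior Inverse-Gamma(25/4, 3507/80)
obs 9: x=-1/4 → posterior Inverse-Gamma(27/4, 7619/160)
obs 10: x=1 → posterior Inverse-Gamma(29/4, 8899/160)
obs 11: x=3 → posterior Inverse-Gamma(31/4, 11779/160)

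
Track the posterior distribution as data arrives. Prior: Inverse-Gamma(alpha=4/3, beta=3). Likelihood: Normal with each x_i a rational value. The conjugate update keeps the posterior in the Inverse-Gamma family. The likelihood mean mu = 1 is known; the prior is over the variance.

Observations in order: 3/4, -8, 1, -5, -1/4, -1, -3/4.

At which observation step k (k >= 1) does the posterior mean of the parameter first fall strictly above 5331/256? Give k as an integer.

obs 1: x=3/4 → posterior Inverse-Gamma(11/6, 97/32)
obs 2: x=-8 → posterior Inverse-Gamma(7/3, 1393/32)
obs 3: x=1 → posterior Inverse-Gamma(17/6, 1393/32)
obs 4: x=-5 → posterior Inverse-Gamma(10/3, 1969/32)
obs 5: x=-1/4 → posterior Inverse-Gamma(23/6, 997/16)
obs 6: x=-1 → posterior Inverse-Gamma(13/3, 1029/16)
obs 7: x=-3/4 → posterior Inverse-Gamma(29/6, 2107/32)

k = 2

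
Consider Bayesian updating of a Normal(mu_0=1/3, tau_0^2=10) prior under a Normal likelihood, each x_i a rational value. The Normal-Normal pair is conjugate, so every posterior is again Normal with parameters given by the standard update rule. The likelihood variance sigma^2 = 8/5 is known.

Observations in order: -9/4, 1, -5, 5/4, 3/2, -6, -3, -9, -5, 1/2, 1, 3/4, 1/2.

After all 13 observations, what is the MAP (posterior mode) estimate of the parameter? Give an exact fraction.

obs 1: x=-9/4 → posterior Normal(-659/348, 40/29)
obs 2: x=1 → posterior Normal(-359/648, 20/27)
obs 3: x=-5 → posterior Normal(-1859/948, 40/79)
obs 4: x=5/4 → posterior Normal(-371/312, 5/13)
obs 5: x=3/2 → posterior Normal(-517/774, 40/129)
obs 6: x=-6 → posterior Normal(-1417/924, 20/77)
obs 7: x=-3 → posterior Normal(-1867/1074, 40/179)
obs 8: x=-9 → posterior Normal(-3217/1224, 10/51)
obs 9: x=-5 → posterior Normal(-3967/1374, 40/229)
obs 10: x=1/2 → posterior Normal(-973/381, 20/127)
obs 11: x=1 → posterior Normal(-1871/837, 40/279)
obs 12: x=3/4 → posterior Normal(-7259/3648, 5/38)
obs 13: x=1/2 → posterior Normal(-7109/3948, 40/329)

-7109/3948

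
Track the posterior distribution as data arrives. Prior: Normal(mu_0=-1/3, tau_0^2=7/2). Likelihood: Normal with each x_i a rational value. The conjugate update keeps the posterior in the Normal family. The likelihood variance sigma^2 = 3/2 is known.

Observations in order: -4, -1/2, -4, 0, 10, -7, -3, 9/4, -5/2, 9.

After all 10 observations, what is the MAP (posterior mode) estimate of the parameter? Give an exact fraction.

3/292

obs 1: x=-4 → posterior Normal(-29/10, 21/20)
obs 2: x=-1/2 → posterior Normal(-65/34, 21/34)
obs 3: x=-4 → posterior Normal(-121/48, 7/16)
obs 4: x=0 → posterior Normal(-121/62, 21/62)
obs 5: x=10 → posterior Normal(1/4, 21/76)
obs 6: x=-7 → posterior Normal(-79/90, 7/30)
obs 7: x=-3 → posterior Normal(-121/104, 21/104)
obs 8: x=9/4 → posterior Normal(-179/236, 21/118)
obs 9: x=-5/2 → posterior Normal(-83/88, 7/44)
obs 10: x=9 → posterior Normal(3/292, 21/146)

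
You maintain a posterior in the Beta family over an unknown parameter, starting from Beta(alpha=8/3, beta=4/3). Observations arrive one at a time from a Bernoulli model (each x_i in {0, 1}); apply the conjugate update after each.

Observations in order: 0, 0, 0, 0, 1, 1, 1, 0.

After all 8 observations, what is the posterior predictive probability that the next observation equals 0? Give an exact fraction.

obs 1: x=0 → posterior Beta(8/3, 7/3)
obs 2: x=0 → posterior Beta(8/3, 10/3)
obs 3: x=0 → posterior Beta(8/3, 13/3)
obs 4: x=0 → posterior Beta(8/3, 16/3)
obs 5: x=1 → posterior Beta(11/3, 16/3)
obs 6: x=1 → posterior Beta(14/3, 16/3)
obs 7: x=1 → posterior Beta(17/3, 16/3)
obs 8: x=0 → posterior Beta(17/3, 19/3)

19/36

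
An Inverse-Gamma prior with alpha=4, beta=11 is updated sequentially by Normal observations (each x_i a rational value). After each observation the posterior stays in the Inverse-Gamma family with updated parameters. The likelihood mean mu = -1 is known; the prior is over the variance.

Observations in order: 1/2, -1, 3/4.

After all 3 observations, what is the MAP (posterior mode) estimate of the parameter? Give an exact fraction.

obs 1: x=1/2 → posterior Inverse-Gamma(9/2, 97/8)
obs 2: x=-1 → posterior Inverse-Gamma(5, 97/8)
obs 3: x=3/4 → posterior Inverse-Gamma(11/2, 437/32)

437/208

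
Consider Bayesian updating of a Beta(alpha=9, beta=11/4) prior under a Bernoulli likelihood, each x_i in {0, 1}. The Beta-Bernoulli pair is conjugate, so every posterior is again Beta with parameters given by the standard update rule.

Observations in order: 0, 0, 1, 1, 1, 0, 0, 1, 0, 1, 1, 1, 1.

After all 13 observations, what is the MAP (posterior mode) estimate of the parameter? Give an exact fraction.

obs 1: x=0 → posterior Beta(9, 15/4)
obs 2: x=0 → posterior Beta(9, 19/4)
obs 3: x=1 → posterior Beta(10, 19/4)
obs 4: x=1 → posterior Beta(11, 19/4)
obs 5: x=1 → posterior Beta(12, 19/4)
obs 6: x=0 → posterior Beta(12, 23/4)
obs 7: x=0 → posterior Beta(12, 27/4)
obs 8: x=1 → posterior Beta(13, 27/4)
obs 9: x=0 → posterior Beta(13, 31/4)
obs 10: x=1 → posterior Beta(14, 31/4)
obs 11: x=1 → posterior Beta(15, 31/4)
obs 12: x=1 → posterior Beta(16, 31/4)
obs 13: x=1 → posterior Beta(17, 31/4)

64/91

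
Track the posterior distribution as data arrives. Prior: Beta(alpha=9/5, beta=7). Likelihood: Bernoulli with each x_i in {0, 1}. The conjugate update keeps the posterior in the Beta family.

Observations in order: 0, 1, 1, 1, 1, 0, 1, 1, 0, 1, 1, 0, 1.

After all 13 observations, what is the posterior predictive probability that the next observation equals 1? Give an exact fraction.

obs 1: x=0 → posterior Beta(9/5, 8)
obs 2: x=1 → posterior Beta(14/5, 8)
obs 3: x=1 → posterior Beta(19/5, 8)
obs 4: x=1 → posterior Beta(24/5, 8)
obs 5: x=1 → posterior Beta(29/5, 8)
obs 6: x=0 → posterior Beta(29/5, 9)
obs 7: x=1 → posterior Beta(34/5, 9)
obs 8: x=1 → posterior Beta(39/5, 9)
obs 9: x=0 → posterior Beta(39/5, 10)
obs 10: x=1 → posterior Beta(44/5, 10)
obs 11: x=1 → posterior Beta(49/5, 10)
obs 12: x=0 → posterior Beta(49/5, 11)
obs 13: x=1 → posterior Beta(54/5, 11)

54/109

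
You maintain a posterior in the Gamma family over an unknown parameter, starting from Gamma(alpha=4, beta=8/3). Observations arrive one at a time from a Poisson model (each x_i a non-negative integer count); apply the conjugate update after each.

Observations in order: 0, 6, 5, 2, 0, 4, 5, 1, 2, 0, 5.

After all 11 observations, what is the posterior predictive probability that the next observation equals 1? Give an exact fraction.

obs 1: x=0 → posterior Gamma(4, 11/3)
obs 2: x=6 → posterior Gamma(10, 14/3)
obs 3: x=5 → posterior Gamma(15, 17/3)
obs 4: x=2 → posterior Gamma(17, 20/3)
obs 5: x=0 → posterior Gamma(17, 23/3)
obs 6: x=4 → posterior Gamma(21, 26/3)
obs 7: x=5 → posterior Gamma(26, 29/3)
obs 8: x=1 → posterior Gamma(27, 32/3)
obs 9: x=2 → posterior Gamma(29, 35/3)
obs 10: x=0 → posterior Gamma(29, 38/3)
obs 11: x=5 → posterior Gamma(34, 41/3)

348514863420874556424201676331943598520367486580386583011/1658875073228243504129806075753352087795192779332137254912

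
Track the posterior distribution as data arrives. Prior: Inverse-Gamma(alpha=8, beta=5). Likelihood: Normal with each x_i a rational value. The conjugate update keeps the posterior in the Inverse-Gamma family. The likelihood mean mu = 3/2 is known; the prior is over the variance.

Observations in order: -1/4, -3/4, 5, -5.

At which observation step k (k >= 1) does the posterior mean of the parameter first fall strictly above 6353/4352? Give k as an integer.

obs 1: x=-1/4 → posterior Inverse-Gamma(17/2, 209/32)
obs 2: x=-3/4 → posterior Inverse-Gamma(9, 145/16)
obs 3: x=5 → posterior Inverse-Gamma(19/2, 243/16)
obs 4: x=-5 → posterior Inverse-Gamma(10, 581/16)

k = 3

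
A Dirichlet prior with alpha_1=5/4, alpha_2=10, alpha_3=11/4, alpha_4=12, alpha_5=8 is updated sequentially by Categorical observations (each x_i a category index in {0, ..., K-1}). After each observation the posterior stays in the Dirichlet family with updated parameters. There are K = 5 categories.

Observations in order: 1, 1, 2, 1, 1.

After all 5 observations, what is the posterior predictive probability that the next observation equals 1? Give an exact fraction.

14/39

obs 1: x=1 → posterior Dirichlet(5/4, 11, 11/4, 12, 8)
obs 2: x=1 → posterior Dirichlet(5/4, 12, 11/4, 12, 8)
obs 3: x=2 → posterior Dirichlet(5/4, 12, 15/4, 12, 8)
obs 4: x=1 → posterior Dirichlet(5/4, 13, 15/4, 12, 8)
obs 5: x=1 → posterior Dirichlet(5/4, 14, 15/4, 12, 8)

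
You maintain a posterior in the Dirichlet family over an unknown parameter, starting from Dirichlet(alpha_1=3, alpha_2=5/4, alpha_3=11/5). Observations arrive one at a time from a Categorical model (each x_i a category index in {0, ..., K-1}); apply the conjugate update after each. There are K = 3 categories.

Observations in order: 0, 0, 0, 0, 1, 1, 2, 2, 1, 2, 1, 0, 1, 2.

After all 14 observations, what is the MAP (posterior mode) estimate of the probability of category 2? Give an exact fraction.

obs 1: x=0 → posterior Dirichlet(4, 5/4, 11/5)
obs 2: x=0 → posterior Dirichlet(5, 5/4, 11/5)
obs 3: x=0 → posterior Dirichlet(6, 5/4, 11/5)
obs 4: x=0 → posterior Dirichlet(7, 5/4, 11/5)
obs 5: x=1 → posterior Dirichlet(7, 9/4, 11/5)
obs 6: x=1 → posterior Dirichlet(7, 13/4, 11/5)
obs 7: x=2 → posterior Dirichlet(7, 13/4, 16/5)
obs 8: x=2 → posterior Dirichlet(7, 13/4, 21/5)
obs 9: x=1 → posterior Dirichlet(7, 17/4, 21/5)
obs 10: x=2 → posterior Dirichlet(7, 17/4, 26/5)
obs 11: x=1 → posterior Dirichlet(7, 21/4, 26/5)
obs 12: x=0 → posterior Dirichlet(8, 21/4, 26/5)
obs 13: x=1 → posterior Dirichlet(8, 25/4, 26/5)
obs 14: x=2 → posterior Dirichlet(8, 25/4, 31/5)

104/349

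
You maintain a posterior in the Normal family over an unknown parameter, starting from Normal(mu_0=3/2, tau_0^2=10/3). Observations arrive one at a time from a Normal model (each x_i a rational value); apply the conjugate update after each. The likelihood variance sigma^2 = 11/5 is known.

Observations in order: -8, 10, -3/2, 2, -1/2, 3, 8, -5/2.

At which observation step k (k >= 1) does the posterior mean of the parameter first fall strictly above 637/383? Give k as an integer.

k = 7

obs 1: x=-8 → posterior Normal(-701/166, 110/83)
obs 2: x=10 → posterior Normal(299/266, 110/133)
obs 3: x=-3/2 → posterior Normal(149/366, 110/183)
obs 4: x=2 → posterior Normal(349/466, 110/233)
obs 5: x=-1/2 → posterior Normal(299/566, 110/283)
obs 6: x=3 → posterior Normal(599/666, 110/333)
obs 7: x=8 → posterior Normal(1399/766, 110/383)
obs 8: x=-5/2 → posterior Normal(1149/866, 110/433)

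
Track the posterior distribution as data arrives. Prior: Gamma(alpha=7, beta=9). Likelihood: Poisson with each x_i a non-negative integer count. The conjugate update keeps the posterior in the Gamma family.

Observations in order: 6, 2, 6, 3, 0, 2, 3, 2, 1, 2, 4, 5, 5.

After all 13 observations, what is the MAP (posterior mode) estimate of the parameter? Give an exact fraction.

obs 1: x=6 → posterior Gamma(13, 10)
obs 2: x=2 → posterior Gamma(15, 11)
obs 3: x=6 → posterior Gamma(21, 12)
obs 4: x=3 → posterior Gamma(24, 13)
obs 5: x=0 → posterior Gamma(24, 14)
obs 6: x=2 → posterior Gamma(26, 15)
obs 7: x=3 → posterior Gamma(29, 16)
obs 8: x=2 → posterior Gamma(31, 17)
obs 9: x=1 → posterior Gamma(32, 18)
obs 10: x=2 → posterior Gamma(34, 19)
obs 11: x=4 → posterior Gamma(38, 20)
obs 12: x=5 → posterior Gamma(43, 21)
obs 13: x=5 → posterior Gamma(48, 22)

47/22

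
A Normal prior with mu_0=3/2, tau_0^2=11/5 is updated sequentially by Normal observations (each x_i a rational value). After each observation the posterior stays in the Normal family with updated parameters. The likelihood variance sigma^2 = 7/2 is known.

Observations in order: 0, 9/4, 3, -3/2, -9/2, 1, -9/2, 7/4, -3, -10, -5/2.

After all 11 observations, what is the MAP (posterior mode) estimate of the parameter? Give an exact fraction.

-687/554

obs 1: x=0 → posterior Normal(35/38, 77/57)
obs 2: x=9/4 → posterior Normal(102/79, 77/79)
obs 3: x=3 → posterior Normal(168/101, 77/101)
obs 4: x=-3/2 → posterior Normal(45/41, 77/123)
obs 5: x=-9/2 → posterior Normal(36/145, 77/145)
obs 6: x=1 → posterior Normal(58/167, 77/167)
obs 7: x=-9/2 → posterior Normal(-41/189, 11/27)
obs 8: x=7/4 → posterior Normal(-5/422, 77/211)
obs 9: x=-3 → posterior Normal(-137/466, 77/233)
obs 10: x=-10 → posterior Normal(-577/510, 77/255)
obs 11: x=-5/2 → posterior Normal(-687/554, 77/277)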